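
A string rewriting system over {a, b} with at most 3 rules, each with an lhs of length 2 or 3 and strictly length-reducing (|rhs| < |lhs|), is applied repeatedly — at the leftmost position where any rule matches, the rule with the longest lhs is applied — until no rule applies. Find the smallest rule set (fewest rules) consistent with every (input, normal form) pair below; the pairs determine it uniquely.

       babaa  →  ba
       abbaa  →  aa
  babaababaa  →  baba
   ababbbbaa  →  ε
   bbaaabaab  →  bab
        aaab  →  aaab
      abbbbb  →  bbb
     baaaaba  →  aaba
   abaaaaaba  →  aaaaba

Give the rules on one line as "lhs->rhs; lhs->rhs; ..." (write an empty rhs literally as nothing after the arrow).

abb->; baa->

  | babaa => ba
  | abbaa => aa
  | babaababaa => bababaa => baba
  | ababbbbaa => abbbaa => baa => ε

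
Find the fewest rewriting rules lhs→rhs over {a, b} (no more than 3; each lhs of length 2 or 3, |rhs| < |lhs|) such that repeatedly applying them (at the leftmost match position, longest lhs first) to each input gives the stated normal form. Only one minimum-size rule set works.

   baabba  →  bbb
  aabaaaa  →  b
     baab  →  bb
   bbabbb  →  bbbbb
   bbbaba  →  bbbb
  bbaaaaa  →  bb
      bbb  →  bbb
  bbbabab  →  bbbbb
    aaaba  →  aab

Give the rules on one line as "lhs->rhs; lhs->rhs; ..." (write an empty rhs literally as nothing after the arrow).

  | baabba => babba => bbba => bbb
  | aabaaaa => abaaa => baa => ba => b
  | baab => bab => bb
  | bbabbb => bbbbb

aba->b; ba->b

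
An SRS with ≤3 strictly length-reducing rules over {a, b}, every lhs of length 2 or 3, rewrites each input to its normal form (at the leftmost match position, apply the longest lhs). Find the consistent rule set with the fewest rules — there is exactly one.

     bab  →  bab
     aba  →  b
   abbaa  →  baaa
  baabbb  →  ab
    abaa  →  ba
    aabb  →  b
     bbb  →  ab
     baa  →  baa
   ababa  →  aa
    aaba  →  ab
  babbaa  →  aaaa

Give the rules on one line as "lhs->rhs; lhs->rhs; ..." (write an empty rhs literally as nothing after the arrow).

  | bab
  | aba => b
  | abbaa => baaa
  | baabbb => babab => bbb => ab

aba->b; abb->ba; bb->a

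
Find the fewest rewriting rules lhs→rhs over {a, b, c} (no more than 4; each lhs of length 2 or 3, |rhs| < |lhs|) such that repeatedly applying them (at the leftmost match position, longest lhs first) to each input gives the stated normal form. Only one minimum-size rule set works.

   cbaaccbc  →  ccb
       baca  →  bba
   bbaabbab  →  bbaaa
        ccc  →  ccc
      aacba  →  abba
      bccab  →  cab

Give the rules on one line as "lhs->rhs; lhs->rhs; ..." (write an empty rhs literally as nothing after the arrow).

  | cbaaccbc => cbabcbc => ccacbc => ccbbc => ccb
  | baca => bba
  | bbaabbab => bbaabca => bbaaa
  | ccc

ac->b; bab->ca; bc->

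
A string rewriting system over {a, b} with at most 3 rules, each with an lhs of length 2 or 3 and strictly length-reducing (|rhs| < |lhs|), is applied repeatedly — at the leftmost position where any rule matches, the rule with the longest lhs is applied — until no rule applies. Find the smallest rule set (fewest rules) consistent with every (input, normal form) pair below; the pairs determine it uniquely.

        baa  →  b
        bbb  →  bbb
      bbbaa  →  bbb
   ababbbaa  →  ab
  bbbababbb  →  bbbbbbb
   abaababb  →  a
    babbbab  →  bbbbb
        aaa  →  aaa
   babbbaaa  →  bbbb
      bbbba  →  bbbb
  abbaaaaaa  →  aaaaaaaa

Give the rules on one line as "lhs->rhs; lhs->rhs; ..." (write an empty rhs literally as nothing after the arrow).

  | baa => ba => b
  | bbb
  | bbbaa => bbba => bbb
  | ababbbaa => abbbbaa => aabbaa => abaa => aba => ab

aab->a; abb->aa; ba->b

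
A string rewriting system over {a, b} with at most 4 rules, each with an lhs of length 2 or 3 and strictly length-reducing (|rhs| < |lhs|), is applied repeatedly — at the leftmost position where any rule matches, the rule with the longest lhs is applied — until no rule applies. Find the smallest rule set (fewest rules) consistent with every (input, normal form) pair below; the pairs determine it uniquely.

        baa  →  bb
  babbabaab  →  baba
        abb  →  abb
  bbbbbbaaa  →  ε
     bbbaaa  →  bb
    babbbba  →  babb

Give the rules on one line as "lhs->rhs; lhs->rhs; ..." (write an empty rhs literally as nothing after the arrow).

aa->b; aab->a; bba->

  | baa => bb
  | babbabaab => babaab => baba
  | abb
  | bbbbbbaaa => bbbbaa => bba => ε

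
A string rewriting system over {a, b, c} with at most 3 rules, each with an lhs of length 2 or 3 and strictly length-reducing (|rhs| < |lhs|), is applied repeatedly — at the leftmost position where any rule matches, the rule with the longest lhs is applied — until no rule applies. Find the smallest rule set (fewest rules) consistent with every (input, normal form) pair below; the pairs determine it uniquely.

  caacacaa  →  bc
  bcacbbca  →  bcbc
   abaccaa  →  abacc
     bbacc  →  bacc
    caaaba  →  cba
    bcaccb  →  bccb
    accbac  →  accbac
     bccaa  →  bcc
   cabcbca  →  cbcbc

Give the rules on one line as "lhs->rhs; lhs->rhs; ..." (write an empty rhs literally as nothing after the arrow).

bb->b; ca->c; cac->bc

  | caacacaa => cacacaa => bcacaa => bbcaa => bcaa => bca => bc
  | bcacbbca => bbcbbca => bcbbca => bcbca => bcbc
  | abaccaa => abacca => abacc
  | bbacc => bacc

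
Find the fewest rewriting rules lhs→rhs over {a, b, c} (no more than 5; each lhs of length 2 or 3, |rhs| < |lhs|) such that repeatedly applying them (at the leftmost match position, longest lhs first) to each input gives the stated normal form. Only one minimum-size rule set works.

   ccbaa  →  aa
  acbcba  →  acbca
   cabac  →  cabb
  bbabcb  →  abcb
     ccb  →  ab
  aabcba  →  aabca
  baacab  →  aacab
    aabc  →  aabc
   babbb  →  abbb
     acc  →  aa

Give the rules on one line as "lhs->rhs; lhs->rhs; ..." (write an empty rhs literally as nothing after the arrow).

  | ccbaa => abaa => aaa => aa
  | acbcba => acbca
  | cabac => cabb
  | bbabcb => babcb => abcb

aaa->aa; ba->a; bac->bb; cc->a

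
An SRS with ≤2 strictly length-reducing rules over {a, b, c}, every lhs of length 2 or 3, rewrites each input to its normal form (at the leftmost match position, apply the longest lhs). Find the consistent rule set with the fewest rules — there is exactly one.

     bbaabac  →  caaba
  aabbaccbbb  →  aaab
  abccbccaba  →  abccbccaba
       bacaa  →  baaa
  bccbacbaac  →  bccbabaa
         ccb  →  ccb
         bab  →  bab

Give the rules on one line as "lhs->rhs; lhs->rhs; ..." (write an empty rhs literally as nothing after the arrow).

ac->a; bb->c

  | bbaabac => caabac => caaba
  | aabbaccbbb => aacaccbbb => aaaccbbb => aaacbbb => aaabbb => aaacb => aaab
  | abccbccaba
  | bacaa => baaa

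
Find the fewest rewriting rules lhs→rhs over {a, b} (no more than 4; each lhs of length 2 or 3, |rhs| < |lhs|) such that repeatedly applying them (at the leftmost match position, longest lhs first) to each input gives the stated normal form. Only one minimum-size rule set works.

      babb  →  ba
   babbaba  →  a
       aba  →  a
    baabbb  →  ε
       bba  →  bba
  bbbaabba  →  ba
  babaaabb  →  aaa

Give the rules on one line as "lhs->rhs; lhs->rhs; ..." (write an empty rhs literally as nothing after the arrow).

  | babb => bab => ba
  | babbaba => bababa => baaba => aba => a
  | aba => a
  | baabbb => abbb => ab => ε

ab->; abb->a; baa->a; bab->ba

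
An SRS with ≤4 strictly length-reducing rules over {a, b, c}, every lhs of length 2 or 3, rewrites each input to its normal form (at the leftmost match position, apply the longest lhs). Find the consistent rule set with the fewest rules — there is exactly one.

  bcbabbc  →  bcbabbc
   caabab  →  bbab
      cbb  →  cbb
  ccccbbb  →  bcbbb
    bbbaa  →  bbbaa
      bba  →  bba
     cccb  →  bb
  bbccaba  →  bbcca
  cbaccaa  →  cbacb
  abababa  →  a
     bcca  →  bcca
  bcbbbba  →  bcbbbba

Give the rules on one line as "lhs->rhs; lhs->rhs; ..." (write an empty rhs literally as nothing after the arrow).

  | bcbabbc
  | caabab => bbab
  | cbb
  | ccccbbb => bcbbb

aba->a; caa->b; ccc->b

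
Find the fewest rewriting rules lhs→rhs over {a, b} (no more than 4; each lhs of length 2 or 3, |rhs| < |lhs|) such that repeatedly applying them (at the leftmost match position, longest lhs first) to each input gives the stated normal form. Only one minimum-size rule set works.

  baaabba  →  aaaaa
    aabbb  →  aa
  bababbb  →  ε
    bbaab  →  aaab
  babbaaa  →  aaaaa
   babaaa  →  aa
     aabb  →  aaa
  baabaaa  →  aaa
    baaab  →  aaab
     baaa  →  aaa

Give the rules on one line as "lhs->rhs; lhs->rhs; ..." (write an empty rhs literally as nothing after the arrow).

aba->; ba->a; bb->a; bbb->

  | baaabba => aaabba => aaaaa
  | aabbb => aa
  | bababbb => ababbb => bbb => ε
  | bbaab => aaab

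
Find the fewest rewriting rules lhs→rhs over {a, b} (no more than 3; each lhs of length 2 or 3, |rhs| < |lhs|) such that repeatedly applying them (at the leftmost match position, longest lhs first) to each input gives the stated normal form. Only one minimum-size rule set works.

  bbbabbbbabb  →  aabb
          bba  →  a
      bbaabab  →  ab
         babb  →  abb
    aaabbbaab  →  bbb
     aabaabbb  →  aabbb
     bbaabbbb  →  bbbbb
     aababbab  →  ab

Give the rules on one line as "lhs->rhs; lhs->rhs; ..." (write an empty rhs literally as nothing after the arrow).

  | bbbabbbbabb => bbabbbbabb => babbbbabb => abbbbabb => abbbabb => abbabb => ababb => aabb
  | bba => ba => a
  | bbaabab => bbab => bab => ab
  | babb => abb

aaa->; ba->a; baa->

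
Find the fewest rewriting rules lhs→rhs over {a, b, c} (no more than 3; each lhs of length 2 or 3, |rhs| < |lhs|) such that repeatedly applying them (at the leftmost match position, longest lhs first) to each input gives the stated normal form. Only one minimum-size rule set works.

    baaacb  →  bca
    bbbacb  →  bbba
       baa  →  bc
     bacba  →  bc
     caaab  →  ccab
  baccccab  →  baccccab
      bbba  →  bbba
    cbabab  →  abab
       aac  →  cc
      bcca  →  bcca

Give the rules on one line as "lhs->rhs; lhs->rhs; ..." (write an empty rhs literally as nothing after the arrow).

aa->c; cb->

  | baaacb => bcacb => bca
  | bbbacb => bbba
  | baa => bc
  | bacba => baa => bc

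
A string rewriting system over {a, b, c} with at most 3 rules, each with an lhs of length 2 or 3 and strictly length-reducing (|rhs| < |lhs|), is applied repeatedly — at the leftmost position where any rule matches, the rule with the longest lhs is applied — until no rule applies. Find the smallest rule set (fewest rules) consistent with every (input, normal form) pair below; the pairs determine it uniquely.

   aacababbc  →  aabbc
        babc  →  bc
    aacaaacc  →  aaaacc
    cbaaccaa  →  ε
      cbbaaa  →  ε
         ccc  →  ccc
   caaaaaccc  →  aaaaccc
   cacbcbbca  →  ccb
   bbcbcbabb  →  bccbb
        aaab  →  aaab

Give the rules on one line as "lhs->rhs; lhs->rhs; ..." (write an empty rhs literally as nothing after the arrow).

  | aacababbc => aababbc => aabbc
  | babc => bc
  | aacaaacc => aaaacc
  | cbaaccaa => caccaa => ccaa => ca => ε

ba->; bcb->c; ca->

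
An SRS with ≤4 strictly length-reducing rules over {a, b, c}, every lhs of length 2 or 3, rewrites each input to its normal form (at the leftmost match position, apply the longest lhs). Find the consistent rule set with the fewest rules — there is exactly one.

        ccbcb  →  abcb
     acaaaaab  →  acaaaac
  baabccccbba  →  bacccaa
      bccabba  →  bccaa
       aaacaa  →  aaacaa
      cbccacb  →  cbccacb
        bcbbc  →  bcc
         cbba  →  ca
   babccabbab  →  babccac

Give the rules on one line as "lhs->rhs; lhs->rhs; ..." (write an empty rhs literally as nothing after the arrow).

aab->ac; bb->; ccb->ab

  | ccbcb => abcb
  | acaaaaab => acaaaac
  | baabccccbba => bacccccbba => bacccabba => bacccaa
  | bccabba => bccaa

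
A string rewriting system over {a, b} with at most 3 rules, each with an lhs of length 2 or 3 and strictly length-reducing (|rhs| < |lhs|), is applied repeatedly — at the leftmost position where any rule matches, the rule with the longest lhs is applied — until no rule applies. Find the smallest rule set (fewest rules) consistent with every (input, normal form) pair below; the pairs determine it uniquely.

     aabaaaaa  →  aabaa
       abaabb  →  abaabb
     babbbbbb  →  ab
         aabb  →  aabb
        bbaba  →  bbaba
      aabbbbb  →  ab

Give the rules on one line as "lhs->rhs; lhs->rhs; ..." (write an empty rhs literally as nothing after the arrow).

  | aabaaaaa => aabaa
  | abaabb
  | babbbbbb => baabbbb => baaabb => bbb => ab
  | aabb

aaa->; bbb->ab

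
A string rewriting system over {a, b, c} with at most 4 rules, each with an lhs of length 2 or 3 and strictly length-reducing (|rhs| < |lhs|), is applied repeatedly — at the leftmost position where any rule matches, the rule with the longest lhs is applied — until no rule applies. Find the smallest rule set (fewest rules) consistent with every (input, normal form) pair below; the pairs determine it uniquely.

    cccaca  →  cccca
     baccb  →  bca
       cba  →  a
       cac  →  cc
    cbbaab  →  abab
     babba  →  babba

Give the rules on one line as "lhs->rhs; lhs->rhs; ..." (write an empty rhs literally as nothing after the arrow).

aa->a; ac->c; cb->a

  | cccaca => cccca
  | baccb => bccb => bca
  | cba => aa => a
  | cac => cc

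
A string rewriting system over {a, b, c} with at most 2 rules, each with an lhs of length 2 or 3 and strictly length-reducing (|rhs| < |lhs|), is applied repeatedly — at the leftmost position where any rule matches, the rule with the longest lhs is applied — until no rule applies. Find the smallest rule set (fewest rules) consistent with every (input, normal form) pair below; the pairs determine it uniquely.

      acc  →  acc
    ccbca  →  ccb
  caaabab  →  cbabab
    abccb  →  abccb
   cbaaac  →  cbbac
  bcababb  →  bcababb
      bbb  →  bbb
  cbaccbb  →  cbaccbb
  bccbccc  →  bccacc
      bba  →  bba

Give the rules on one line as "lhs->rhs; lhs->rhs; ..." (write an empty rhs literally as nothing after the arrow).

  | acc
  | ccbca => ccaa => ccb
  | caaabab => cbabab
  | abccb

aa->b; cbc->ca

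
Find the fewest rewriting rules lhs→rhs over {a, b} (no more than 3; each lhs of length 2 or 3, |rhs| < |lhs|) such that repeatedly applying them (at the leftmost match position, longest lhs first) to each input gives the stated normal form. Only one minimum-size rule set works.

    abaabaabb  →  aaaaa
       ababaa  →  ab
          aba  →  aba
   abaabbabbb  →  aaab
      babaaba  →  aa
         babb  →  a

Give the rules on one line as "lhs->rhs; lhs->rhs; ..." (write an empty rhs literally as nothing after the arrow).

baa->b; bab->b; bb->a

  | abaabaabb => abbaabb => aaaabb => aaaaa
  | ababaa => abaa => ab
  | aba
  | abaabbabbb => abbbabbb => aababbb => aabbb => aaab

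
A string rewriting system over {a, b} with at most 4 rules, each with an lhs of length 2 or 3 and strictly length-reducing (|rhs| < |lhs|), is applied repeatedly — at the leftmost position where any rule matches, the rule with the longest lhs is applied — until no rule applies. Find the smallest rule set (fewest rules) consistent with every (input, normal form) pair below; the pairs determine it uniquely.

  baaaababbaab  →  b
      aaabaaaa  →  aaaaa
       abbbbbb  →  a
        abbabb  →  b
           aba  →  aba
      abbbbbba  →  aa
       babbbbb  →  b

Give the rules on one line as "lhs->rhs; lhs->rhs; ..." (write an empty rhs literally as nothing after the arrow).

  | baaaababbaab => baaabbaab => babaab => baab => b
  | aaabaaaa => aaaaa
  | abbbbbb => abbbb => abb => a
  | abbabb => aabb => b

aab->; bab->b; bb->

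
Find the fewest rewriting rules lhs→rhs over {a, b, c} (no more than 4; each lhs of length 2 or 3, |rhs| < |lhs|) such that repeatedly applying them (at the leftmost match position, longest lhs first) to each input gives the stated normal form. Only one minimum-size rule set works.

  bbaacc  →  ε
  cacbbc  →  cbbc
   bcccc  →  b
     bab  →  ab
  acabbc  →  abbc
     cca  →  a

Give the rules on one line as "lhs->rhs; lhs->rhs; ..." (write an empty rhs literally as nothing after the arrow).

  | bbaacc => baacc => aacc => ac => ε
  | cacbbc => cbbc
  | bcccc => bcc => b
  | bab => ab

ac->; ba->a; cc->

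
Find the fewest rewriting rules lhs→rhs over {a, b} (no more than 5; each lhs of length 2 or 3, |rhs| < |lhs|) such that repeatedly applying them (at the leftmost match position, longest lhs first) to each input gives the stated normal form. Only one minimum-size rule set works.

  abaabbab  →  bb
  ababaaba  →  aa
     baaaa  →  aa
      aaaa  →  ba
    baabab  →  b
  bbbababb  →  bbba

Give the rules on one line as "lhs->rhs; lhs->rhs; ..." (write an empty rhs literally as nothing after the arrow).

aaa->b; ab->; abb->a; baa->

  | abaabbab => aabbab => aaab => bb
  | ababaaba => abaaba => aaba => aa
  | baaaa => aa
  | aaaa => ba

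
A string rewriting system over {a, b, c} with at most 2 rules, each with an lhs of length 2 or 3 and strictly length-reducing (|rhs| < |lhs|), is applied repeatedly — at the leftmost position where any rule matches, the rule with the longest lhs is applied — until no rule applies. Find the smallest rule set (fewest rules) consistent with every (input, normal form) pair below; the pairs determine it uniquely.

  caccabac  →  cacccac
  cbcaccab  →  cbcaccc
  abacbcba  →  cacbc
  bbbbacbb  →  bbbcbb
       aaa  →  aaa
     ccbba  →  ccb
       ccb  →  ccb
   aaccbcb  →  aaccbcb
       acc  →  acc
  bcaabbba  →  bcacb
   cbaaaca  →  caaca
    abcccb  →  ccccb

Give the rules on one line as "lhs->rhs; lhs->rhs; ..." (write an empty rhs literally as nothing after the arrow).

  | caccabac => cacccac
  | cbcaccab => cbcaccc
  | abacbcba => cacbcba => cacbc
  | bbbbacbb => bbbcbb

ab->c; ba->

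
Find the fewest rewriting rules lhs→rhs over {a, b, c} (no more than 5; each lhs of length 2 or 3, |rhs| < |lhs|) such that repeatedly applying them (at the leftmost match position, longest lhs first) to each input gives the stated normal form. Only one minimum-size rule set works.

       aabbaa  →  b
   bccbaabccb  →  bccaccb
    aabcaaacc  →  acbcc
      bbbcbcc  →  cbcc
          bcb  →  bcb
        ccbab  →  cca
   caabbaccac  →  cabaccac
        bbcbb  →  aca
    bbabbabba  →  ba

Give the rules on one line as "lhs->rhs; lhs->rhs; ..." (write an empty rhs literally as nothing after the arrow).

aa->b; abc->c; bb->a; cba->cb

  | aabbaa => bbbaa => abaa => abb => aa => b
  | bccbaabccb => bccbabccb => bccbbccb => bccaccb
  | aabcaaacc => bbcaaacc => acaaacc => acbacc => acbcc
  | bbbcbcc => abcbcc => cbcc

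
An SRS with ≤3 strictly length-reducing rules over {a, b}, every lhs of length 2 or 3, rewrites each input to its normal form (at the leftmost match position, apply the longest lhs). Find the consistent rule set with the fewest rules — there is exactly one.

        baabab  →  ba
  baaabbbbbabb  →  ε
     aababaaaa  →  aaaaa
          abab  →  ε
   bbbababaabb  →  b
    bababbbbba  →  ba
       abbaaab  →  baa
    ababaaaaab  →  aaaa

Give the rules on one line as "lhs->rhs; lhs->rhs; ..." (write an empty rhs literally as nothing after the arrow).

  | baabab => baab => ba
  | baaabbbbbabb => baabbbbabb => babbbabb => bbbabb => babb => bb => ε
  | aababaaaa => aabaaaa => aaaaa
  | abab => ab => ε

ab->; bb->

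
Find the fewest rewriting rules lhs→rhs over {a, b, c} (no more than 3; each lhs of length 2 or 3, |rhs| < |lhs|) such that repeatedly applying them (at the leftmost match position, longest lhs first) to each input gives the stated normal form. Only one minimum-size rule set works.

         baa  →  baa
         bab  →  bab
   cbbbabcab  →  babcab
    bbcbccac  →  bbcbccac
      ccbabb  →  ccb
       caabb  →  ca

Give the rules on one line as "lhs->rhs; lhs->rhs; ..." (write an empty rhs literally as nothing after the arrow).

  | baa
  | bab
  | cbbbabcab => babcab
  | bbcbccac

abb->; cbb->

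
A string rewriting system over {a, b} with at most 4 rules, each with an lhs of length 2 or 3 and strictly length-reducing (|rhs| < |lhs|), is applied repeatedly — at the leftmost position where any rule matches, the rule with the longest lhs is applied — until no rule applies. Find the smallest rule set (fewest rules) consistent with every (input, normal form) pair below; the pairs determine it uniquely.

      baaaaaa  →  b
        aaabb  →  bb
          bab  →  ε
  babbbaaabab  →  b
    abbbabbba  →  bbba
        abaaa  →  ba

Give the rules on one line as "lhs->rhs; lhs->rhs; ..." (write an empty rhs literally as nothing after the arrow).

aa->; aab->; ab->b; bab->aa

  | baaaaaa => baaaa => baa => b
  | aaabb => abb => bb
  | bab => aa => ε
  | babbbaaabab => aabbaaabab => baaabab => babab => aaab => ab => b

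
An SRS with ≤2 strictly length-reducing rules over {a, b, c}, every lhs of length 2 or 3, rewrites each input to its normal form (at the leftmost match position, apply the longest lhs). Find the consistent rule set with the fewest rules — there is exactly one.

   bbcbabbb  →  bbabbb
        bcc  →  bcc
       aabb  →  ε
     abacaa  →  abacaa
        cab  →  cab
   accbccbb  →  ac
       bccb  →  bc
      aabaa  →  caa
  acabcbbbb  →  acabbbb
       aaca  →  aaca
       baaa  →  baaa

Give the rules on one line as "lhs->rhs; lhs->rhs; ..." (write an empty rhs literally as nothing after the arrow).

aab->c; cb->

  | bbcbabbb => bbabbb
  | bcc
  | aabb => cb => ε
  | abacaa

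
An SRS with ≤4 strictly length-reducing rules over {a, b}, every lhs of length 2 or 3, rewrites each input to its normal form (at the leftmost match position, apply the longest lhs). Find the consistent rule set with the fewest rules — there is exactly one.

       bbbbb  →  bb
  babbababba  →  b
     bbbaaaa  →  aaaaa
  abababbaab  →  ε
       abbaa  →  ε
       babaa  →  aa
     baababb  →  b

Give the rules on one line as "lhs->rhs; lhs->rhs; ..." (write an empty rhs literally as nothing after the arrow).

ab->b; ba->; bab->; bbb->a

  | bbbbb => abb => bb
  | babbababba => bababba => abba => bba => b
  | bbbaaaa => aaaaa
  | abababbaab => bababbaab => abbaab => bbaab => bab => ε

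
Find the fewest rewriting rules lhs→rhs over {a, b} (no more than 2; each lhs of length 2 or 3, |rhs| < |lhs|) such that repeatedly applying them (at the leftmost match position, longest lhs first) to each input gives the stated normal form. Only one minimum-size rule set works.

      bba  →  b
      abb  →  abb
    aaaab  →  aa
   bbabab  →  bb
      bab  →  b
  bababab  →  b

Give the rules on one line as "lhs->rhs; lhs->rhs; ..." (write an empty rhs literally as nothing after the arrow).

  | bba => b
  | abb
  | aaaab => aa
  | bbabab => bbab => bb

aab->; ba->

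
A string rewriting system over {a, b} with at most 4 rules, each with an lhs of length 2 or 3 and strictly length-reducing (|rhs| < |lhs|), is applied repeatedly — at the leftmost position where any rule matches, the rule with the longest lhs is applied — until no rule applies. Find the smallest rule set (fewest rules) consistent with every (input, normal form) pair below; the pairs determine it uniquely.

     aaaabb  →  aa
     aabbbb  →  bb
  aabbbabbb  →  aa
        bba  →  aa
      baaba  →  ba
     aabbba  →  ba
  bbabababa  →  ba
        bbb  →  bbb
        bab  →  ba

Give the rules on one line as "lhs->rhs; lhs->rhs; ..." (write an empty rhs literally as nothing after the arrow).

  | aaaabb => aaaba => aa
  | aabbbb => ababb => bb
  | aabbbabbb => abababbb => babbb => bbab => aab => aa
  | bba => aa

ab->a; aba->; abb->ba; bba->aa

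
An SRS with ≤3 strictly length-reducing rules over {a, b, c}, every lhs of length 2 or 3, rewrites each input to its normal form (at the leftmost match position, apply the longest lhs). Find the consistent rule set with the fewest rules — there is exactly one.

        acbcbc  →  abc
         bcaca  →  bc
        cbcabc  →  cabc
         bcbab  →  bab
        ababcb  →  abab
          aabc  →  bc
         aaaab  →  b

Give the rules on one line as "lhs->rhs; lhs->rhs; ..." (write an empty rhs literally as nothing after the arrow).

  | acbcbc => abcbc => abc
  | bcaca => bcaa => bc
  | cbcabc => cabc
  | bcbab => bab

aa->; ac->a; cb->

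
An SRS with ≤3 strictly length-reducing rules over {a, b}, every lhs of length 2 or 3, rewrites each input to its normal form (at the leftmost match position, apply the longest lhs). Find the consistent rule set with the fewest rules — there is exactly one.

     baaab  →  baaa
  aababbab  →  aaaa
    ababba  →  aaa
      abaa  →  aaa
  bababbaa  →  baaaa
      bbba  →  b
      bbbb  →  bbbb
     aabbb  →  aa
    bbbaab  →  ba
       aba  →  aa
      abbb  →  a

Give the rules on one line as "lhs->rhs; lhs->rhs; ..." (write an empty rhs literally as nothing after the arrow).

  | baaab => baaa
  | aababbab => aaabbab => aaabab => aaaab => aaaa
  | ababba => aabba => aaba => aaa
  | abaa => aaa

ab->a; bba->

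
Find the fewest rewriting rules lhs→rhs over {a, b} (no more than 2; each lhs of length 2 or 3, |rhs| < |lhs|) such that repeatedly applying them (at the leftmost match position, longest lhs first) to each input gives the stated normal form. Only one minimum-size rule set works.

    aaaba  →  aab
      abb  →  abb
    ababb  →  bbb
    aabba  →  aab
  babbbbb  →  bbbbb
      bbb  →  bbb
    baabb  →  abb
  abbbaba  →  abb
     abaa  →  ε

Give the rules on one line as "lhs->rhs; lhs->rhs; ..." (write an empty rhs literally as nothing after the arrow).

  | aaaba => aab
  | abb
  | ababb => bbb
  | aabba => aab

aba->b; ba->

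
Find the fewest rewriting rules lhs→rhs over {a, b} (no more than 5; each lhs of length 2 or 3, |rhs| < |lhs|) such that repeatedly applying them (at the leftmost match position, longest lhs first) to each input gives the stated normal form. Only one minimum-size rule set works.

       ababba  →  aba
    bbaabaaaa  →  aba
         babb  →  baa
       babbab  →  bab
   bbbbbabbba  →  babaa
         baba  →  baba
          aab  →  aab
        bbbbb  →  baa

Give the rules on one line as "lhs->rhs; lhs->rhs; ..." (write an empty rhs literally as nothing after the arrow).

  | ababba => aba
  | bbaabaaaa => abaaaa => aba
  | babb => baa
  | babbab => bab

aaa->; bb->a; bba->; bbb->ba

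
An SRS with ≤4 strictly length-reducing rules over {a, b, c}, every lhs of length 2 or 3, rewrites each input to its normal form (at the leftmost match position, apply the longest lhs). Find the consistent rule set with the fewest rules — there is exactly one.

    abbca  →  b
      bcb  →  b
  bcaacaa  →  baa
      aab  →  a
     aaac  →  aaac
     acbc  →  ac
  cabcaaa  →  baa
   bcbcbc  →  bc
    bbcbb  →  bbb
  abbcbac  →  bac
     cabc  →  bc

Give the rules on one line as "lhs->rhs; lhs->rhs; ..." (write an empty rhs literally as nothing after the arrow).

  | abbca => bca => b
  | bcb => b
  | bcaacaa => bacaa => baa
  | aab => a

ab->; ca->; cb->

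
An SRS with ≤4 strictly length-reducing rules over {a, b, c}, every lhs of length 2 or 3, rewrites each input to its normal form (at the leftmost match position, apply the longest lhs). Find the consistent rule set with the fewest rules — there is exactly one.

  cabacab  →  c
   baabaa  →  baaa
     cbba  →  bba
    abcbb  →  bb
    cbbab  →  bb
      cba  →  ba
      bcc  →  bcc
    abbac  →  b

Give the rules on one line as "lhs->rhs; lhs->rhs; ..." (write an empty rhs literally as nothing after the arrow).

  | cabacab => cacab => cab => c
  | baabaa => baaa
  | cbba => bba
  | abcbb => cbb => bb

ab->; ac->; cb->b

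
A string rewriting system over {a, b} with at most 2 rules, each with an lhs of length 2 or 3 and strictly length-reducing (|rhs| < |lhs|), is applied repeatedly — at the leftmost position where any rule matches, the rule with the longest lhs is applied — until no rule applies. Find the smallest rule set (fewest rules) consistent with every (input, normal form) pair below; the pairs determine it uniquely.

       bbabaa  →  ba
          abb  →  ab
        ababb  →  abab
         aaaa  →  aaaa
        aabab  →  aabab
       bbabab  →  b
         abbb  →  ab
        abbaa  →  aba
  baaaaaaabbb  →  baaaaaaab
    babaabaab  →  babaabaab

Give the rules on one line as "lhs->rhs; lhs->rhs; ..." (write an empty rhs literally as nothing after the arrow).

bb->b; bba->b

  | bbabaa => bbaa => ba
  | abb => ab
  | ababb => abab
  | aaaa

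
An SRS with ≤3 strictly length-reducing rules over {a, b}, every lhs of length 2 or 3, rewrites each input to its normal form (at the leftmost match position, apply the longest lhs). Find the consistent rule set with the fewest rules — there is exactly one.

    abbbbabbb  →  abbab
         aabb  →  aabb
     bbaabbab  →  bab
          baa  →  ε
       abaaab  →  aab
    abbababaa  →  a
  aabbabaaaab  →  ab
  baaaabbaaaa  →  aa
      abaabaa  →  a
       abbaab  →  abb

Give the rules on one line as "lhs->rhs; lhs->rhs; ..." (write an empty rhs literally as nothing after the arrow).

  | abbbbabbb => abbabbb => abbab
  | aabb
  | bbaabbab => bbbab => bab
  | baa => ε

aba->; baa->; bbb->b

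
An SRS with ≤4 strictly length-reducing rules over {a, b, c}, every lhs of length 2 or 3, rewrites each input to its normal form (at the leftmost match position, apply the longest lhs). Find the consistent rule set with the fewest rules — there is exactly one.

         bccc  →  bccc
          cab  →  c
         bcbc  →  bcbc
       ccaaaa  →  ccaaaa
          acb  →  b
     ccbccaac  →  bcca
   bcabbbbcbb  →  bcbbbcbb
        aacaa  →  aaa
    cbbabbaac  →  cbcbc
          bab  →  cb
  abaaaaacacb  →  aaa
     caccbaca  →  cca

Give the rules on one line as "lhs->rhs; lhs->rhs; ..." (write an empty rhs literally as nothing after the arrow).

ab->; ac->; ba->c; ccb->b

  | bccc
  | cab => c
  | bcbc
  | ccaaaa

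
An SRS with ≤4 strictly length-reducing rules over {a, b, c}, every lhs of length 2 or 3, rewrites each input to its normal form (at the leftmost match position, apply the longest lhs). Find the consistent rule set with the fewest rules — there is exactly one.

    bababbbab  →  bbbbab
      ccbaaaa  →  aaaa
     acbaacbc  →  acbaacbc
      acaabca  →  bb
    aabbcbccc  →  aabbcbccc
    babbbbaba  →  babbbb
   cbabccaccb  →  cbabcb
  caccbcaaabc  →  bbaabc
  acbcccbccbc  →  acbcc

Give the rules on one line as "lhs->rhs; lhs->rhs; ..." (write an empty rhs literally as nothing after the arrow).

aba->; ca->b; ccb->

  | bababbbab => bbbbab
  | ccbaaaa => aaaa
  | acbaacbc
  | acaabca => ababca => bca => bb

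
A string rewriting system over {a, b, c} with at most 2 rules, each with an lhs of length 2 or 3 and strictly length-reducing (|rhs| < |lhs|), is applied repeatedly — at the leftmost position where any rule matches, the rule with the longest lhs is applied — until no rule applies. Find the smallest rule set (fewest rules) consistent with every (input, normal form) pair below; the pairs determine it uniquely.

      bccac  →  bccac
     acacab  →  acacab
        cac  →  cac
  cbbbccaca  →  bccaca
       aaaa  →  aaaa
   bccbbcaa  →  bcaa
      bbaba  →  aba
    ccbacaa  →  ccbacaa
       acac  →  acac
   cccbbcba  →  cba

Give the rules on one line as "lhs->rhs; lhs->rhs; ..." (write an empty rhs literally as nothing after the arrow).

  | bccac
  | acacab
  | cac
  | cbbbccaca => bbbccaca => bccaca

bb->; cbb->bb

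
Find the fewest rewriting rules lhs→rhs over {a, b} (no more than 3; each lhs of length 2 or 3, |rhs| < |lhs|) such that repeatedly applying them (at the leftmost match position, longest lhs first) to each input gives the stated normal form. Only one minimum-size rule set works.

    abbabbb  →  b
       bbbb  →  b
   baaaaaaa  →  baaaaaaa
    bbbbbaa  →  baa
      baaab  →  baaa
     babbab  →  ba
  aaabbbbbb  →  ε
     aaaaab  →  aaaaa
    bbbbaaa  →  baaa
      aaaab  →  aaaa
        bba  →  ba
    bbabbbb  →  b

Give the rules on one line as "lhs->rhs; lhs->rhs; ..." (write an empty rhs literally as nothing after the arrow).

ab->a; abb->; bb->b

  | abbabbb => abbb => b
  | bbbb => bbb => bb => b
  | baaaaaaa
  | bbbbbaa => bbbbaa => bbbaa => bbaa => baa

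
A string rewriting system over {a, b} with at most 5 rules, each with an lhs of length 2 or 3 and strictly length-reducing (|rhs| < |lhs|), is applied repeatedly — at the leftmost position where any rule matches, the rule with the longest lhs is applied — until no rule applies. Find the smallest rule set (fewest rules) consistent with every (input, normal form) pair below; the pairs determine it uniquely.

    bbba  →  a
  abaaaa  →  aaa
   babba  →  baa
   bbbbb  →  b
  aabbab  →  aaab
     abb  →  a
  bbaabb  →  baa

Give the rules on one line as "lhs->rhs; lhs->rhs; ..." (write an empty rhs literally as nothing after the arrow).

aba->; abb->a; bb->b; bbb->

  | bbba => a
  | abaaaa => aaa
  | babba => baa
  | bbbbb => bb => b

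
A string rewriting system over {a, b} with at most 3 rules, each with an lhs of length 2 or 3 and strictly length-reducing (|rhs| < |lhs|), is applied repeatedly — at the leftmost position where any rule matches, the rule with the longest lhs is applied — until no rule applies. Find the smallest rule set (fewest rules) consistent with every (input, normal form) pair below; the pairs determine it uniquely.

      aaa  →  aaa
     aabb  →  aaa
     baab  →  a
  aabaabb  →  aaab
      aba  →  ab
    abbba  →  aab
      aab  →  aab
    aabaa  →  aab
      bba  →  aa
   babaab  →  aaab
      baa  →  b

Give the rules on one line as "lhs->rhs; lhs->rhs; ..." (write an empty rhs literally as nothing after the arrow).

  | aaa
  | aabb => aaa
  | baab => bab => bb => a
  | aabaabb => aababb => aabbb => aaab

ba->b; bb->a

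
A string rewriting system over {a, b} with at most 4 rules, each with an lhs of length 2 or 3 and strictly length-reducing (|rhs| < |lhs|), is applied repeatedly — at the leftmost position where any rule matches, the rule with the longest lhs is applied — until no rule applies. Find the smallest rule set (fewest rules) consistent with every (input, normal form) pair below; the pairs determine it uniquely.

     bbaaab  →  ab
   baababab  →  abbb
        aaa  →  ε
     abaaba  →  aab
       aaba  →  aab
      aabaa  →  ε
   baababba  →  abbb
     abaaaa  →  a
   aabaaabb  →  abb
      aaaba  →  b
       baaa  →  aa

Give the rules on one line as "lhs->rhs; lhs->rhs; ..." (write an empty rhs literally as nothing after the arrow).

aaa->; ba->b; baa->a

  | bbaaab => baab => ab
  | baababab => ababab => abbab => abbb
  | aaa => ε
  | abaaba => aaba => aab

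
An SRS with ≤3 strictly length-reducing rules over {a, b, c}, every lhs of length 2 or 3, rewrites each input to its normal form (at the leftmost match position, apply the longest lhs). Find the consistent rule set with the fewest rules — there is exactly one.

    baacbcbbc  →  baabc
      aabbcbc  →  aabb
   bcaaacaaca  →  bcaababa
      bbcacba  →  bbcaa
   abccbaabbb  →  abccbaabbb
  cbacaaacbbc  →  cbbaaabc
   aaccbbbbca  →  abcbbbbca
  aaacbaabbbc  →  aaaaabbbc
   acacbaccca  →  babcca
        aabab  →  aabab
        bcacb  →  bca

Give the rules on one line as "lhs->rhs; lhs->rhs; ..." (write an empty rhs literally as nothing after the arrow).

  | baacbcbbc => baacbbc => baabc
  | aabbcbc => aabb
  | bcaaacaaca => bcaabaaca => bcaababa
  | bbcacba => bbcaa

ac->b; acb->a; cbc->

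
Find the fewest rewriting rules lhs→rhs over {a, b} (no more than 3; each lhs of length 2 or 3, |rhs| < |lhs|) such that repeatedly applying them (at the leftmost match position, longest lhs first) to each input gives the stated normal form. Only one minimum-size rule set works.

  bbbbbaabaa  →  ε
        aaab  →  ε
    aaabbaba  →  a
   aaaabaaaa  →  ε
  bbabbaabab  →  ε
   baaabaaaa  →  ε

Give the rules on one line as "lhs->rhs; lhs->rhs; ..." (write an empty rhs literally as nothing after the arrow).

  | bbbbbaabaa => bbbbaabaa => bbbaabaa => bbaabaa => baabaa => aabaa => baa => aa => ε
  | aaab => ab => ε
  | aaabbaba => abbaba => baba => aba => a
  | aaaabaaaa => aabaaaa => baaaa => aaaa => aa => ε

aa->; ab->; ba->a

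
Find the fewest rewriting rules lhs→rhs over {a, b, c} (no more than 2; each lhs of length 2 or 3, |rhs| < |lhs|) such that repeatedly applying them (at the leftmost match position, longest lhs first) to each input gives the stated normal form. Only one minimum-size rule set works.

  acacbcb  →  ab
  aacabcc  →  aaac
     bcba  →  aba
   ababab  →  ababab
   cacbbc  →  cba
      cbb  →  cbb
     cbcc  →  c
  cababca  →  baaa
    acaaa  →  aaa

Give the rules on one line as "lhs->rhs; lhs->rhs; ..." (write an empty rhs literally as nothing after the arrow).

bc->a; ca->

  | acacbcb => acbcb => acab => ab
  | aacabcc => aabcc => aaac
  | bcba => aba
  | ababab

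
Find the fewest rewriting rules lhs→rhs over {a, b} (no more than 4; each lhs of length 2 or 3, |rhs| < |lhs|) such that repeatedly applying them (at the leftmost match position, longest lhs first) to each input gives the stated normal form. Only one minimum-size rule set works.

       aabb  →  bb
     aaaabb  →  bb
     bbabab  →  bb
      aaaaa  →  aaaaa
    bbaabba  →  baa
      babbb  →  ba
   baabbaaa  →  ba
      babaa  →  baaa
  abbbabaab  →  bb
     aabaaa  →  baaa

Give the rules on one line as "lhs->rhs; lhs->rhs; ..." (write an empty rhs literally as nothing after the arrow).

aab->b; ab->a; bba->b

  | aabb => bb
  | aaaabb => aabb => bb
  | bbabab => bbab => bb
  | aaaaa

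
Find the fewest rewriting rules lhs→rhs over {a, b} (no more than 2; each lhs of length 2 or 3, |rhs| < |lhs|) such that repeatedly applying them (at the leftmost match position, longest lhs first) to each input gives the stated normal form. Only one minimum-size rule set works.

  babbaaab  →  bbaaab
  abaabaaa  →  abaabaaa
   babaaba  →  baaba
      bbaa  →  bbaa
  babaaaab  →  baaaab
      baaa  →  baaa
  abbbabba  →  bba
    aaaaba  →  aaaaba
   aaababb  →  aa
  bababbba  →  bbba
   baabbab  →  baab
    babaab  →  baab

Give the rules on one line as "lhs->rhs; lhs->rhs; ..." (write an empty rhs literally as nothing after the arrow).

abb->; bab->b

  | babbaaab => bbaaab
  | abaabaaa
  | babaaba => baaba
  | bbaa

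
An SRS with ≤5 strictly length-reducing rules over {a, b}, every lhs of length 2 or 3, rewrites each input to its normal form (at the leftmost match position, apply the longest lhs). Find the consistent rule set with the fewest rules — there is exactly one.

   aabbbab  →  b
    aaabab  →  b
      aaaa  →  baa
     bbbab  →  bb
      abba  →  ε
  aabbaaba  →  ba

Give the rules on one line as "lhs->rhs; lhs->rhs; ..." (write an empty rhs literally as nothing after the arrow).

aaa->ba; aab->; ab->b; bba->

  | aabbbab => bbab => b
  | aaabab => babab => bbab => b
  | aaaa => baa
  | bbbab => bb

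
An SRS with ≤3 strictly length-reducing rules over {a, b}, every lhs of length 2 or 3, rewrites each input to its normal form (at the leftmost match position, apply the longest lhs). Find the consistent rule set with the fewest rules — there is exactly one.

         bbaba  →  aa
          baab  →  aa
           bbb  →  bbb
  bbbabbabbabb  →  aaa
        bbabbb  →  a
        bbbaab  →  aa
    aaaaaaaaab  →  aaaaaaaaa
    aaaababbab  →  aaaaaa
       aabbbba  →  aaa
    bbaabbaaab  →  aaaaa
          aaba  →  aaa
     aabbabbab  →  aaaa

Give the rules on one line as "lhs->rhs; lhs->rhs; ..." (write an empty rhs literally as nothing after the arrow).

ab->a; ba->a

  | bbaba => baba => aba => aa
  | baab => aab => aa
  | bbb
  | bbbabbabbabb => bbabbabbabb => babbabbabb => abbabbabb => ababbabb => aabbabb => aababb => aaabb => aaab => aaa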